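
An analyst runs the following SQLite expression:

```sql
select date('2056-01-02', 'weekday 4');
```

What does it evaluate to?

`weekday 4` advances to the next Thursday; 2056-01-02 is a Sunday, so it moves forward to 2056-01-06.

2056-01-06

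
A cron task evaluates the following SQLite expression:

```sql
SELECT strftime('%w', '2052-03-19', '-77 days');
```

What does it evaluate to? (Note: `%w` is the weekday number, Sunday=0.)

2

First apply '-77 days': 2052-03-19 → 2052-01-02.
2052-01-02 is a Tuesday; with Sunday=0 that is 2.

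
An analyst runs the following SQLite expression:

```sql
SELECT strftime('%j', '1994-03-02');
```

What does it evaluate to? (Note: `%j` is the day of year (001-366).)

061

Day-of-year for 1994-03-02: days since 1994-01-01 inclusive = 61, zero-padded to 061.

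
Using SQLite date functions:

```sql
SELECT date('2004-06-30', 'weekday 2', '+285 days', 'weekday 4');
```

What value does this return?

`weekday 2` advances to the next Tuesday; 2004-06-30 is a Wednesday, so it moves forward to 2004-07-06.
Applying '+285 days' to 2004-07-06: counting 285 days forward gives 2005-04-17.
`weekday 4` advances to the next Thursday; 2005-04-17 is a Sunday, so it moves forward to 2005-04-21.

2005-04-21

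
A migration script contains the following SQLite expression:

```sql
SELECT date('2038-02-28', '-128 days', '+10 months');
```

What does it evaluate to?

2038-08-23

Applying '-128 days' to 2038-02-28: counting 128 days back gives 2037-10-23.
Adding +10 months to 2037-10-23 gives 2038-08-23.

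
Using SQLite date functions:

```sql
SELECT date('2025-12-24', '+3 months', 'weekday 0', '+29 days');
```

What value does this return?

2026-04-27

Adding +3 months to 2025-12-24 gives 2026-03-24.
`weekday 0` advances to the next Sunday; 2026-03-24 is a Tuesday, so it moves forward to 2026-03-29.
March 2026 has 31 days; 2 remain after the 29th, so 3 days reach 2026-04-01.
Advancing 26 more days within April lands on 2026-04-27.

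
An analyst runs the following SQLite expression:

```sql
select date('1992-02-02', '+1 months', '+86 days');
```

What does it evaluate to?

1992-05-27

Adding +1 month to 1992-02-02 gives 1992-03-02.
Applying '+86 days' to 1992-03-02: counting 86 days forward gives 1992-05-27.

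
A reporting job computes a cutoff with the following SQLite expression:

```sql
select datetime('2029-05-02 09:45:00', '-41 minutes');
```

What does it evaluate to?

-41 minutes from 2029-05-02 09:45:00 is 2029-05-02 09:04:00.

2029-05-02 09:04:00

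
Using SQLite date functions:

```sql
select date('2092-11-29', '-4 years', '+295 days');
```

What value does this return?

2089-09-20

Adding -4 years to 2092-11-29 gives 2088-11-29.
Applying '+295 days' to 2088-11-29: counting 295 days forward gives 2089-09-20.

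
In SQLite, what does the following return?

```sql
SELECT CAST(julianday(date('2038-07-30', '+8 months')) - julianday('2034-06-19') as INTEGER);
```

1745

Adding +8 months to 2038-07-30 gives 2039-03-30.
11 days remain in June 2034 after the 19th (30 − 19).
Full months from July 2034 through February 2039 contribute their day counts.
Then 30 days into March 2039.
Total: 11 + 31 + 31 + 30 + 31 + 30 + 31 + 31 + 28 + 31 + 30 + 31 + 30 + 31 + 31 + 30 + 31 + 30 + 31 + 31 + 29 + 31 + 30 + 31 + 30 + 31 + 31 + 30 + 31 + 30 + 31 + 31 + 28 + 31 + 30 + 31 + 30 + 31 + 31 + 30 + 31 + 30 + 31 + 31 + 28 + 31 + 30 + 31 + 30 + 31 + 31 + 30 + 31 + 30 + 31 + 31 + 28 + 30 = 1745.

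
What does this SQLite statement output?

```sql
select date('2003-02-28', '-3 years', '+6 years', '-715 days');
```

Adding -3 years to 2003-02-28 gives 2000-02-28.
Adding +6 years to 2000-02-28 gives 2006-02-28.
Applying '-715 days' to 2006-02-28: counting 715 days back gives 2004-03-15.

2004-03-15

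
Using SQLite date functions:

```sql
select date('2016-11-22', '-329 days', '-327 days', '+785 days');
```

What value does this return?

2017-03-31

Applying '-329 days' to 2016-11-22: counting 329 days back gives 2015-12-29.
Applying '-327 days' to 2015-12-29: counting 327 days back gives 2015-02-05.
Applying '+785 days' to 2015-02-05: counting 785 days forward gives 2017-03-31.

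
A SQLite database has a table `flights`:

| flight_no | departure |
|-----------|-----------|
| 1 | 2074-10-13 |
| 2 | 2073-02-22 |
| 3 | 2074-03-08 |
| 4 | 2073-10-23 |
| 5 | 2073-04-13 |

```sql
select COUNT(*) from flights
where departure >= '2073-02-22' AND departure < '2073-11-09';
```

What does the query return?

Rows in [2073-02-22, 2073-11-09): 2073-02-22, 2073-10-23, 2073-04-13 → 3 rows.

3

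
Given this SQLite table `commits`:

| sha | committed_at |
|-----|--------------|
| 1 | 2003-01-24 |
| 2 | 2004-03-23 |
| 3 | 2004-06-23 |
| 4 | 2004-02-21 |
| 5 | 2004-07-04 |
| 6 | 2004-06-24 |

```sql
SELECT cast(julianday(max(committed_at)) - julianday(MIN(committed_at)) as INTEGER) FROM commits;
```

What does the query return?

MIN = 2003-01-24, MAX = 2004-07-04.
7 days remain in January 2003 after the 24th (31 − 24).
Full months from February 2003 through June 2004 contribute their day counts.
Then 4 days into July 2004.
Total: 7 + 28 + 31 + 30 + 31 + 30 + 31 + 31 + 30 + 31 + 30 + 31 + 31 + 29 + 31 + 30 + 31 + 30 + 4 = 527.

527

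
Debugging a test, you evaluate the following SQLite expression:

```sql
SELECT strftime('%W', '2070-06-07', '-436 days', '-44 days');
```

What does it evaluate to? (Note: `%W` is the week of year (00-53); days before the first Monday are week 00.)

06

First apply '-436 days', '-44 days': 2070-06-07 → 2069-02-12.
2069-02-12 is a Tuesday. SQLite's %W counts Mondays since the year started; the result is 06.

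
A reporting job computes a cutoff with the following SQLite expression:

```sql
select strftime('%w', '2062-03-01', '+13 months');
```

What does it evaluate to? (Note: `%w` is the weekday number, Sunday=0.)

0

First apply '+13 months': 2062-03-01 → 2063-04-01.
2063-04-01 is a Sunday; with Sunday=0 that is 0.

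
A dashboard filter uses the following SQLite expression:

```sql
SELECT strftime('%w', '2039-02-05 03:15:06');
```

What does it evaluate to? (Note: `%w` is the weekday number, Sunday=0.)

6

2039-02-05 is a Saturday; with Sunday=0 that is 6.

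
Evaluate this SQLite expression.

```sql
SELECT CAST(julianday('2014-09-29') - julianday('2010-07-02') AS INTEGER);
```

1550

29 days remain in July 2010 after the 2nd (31 − 2).
Full months from August 2010 through August 2014 contribute their day counts.
Then 29 days into September 2014.
Total: 29 + 31 + 30 + 31 + 30 + 31 + 31 + 28 + 31 + 30 + 31 + 30 + 31 + 31 + 30 + 31 + 30 + 31 + 31 + 29 + 31 + 30 + 31 + 30 + 31 + 31 + 30 + 31 + 30 + 31 + 31 + 28 + 31 + 30 + 31 + 30 + 31 + 31 + 30 + 31 + 30 + 31 + 31 + 28 + 31 + 30 + 31 + 30 + 31 + 31 + 29 = 1550.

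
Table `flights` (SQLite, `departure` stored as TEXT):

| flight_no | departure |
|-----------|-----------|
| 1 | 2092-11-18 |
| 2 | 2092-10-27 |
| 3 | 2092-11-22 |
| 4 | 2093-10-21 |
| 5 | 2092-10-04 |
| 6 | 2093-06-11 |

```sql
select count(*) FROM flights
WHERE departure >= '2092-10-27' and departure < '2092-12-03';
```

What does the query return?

Rows in [2092-10-27, 2092-12-03): 2092-11-18, 2092-10-27, 2092-11-22 → 3 rows.

3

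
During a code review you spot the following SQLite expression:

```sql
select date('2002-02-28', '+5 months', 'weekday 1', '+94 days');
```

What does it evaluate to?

2002-10-31

Adding +5 months to 2002-02-28 gives 2002-07-28.
`weekday 1` advances to the next Monday; 2002-07-28 is a Sunday, so it moves forward to 2002-07-29.
Applying '+94 days' to 2002-07-29: counting 94 days forward gives 2002-10-31.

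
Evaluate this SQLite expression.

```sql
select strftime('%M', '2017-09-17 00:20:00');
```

20

`%M` extracts the 2-digit minute: 20.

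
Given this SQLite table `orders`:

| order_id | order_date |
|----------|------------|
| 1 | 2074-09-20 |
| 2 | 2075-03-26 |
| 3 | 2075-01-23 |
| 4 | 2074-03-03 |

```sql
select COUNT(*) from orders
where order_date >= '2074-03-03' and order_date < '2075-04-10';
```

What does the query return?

Rows in [2074-03-03, 2075-04-10): 2074-09-20, 2075-03-26, 2075-01-23, 2074-03-03 → 4 rows.

4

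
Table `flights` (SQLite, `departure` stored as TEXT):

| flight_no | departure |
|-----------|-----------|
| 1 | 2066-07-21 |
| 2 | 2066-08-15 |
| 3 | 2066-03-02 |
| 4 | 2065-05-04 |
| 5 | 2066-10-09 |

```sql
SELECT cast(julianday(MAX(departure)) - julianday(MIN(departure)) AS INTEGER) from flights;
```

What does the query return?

MIN = 2065-05-04, MAX = 2066-10-09.
27 days remain in May 2065 after the 4th (31 − 4).
Full months from June 2065 through September 2066 contribute their day counts.
Then 9 days into October 2066.
Total: 27 + 30 + 31 + 31 + 30 + 31 + 30 + 31 + 31 + 28 + 31 + 30 + 31 + 30 + 31 + 31 + 30 + 9 = 523.

523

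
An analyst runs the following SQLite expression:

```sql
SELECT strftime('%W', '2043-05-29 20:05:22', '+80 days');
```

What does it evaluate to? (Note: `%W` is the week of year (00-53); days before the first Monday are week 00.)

First apply '+80 days': 2043-05-29 20:05:22 → 2043-08-17 20:05:22.
2043-08-17 is a Monday. SQLite's %W counts Mondays since the year started; the result is 33.

33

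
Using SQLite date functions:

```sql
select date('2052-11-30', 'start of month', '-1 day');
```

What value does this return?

2052-10-31

`start of month` rewinds 2052-11-30 to 2052-11-01.
Going back 1 day from 2052-11-01 reaches 2052-10-31 (last day of October, 31 days).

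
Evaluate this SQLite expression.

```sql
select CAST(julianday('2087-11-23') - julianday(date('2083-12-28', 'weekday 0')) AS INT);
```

`weekday 0` advances to the next Sunday; 2083-12-28 is a Tuesday, so it moves forward to 2084-01-02.
29 days remain in January 2084 after the 2nd (31 − 2).
Full months from February 2084 through October 2087 contribute their day counts.
Then 23 days into November 2087.
Total: 29 + 29 + 31 + 30 + 31 + 30 + 31 + 31 + 30 + 31 + 30 + 31 + 31 + 28 + 31 + 30 + 31 + 30 + 31 + 31 + 30 + 31 + 30 + 31 + 31 + 28 + 31 + 30 + 31 + 30 + 31 + 31 + 30 + 31 + 30 + 31 + 31 + 28 + 31 + 30 + 31 + 30 + 31 + 31 + 30 + 31 + 23 = 1421.

1421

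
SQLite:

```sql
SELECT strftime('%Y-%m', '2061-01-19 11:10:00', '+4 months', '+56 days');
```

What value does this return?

2061-07

First apply '+4 months', '+56 days': 2061-01-19 11:10:00 → 2061-07-14 11:10:00.
`%Y-%m` extracts the year-month: 2061-07.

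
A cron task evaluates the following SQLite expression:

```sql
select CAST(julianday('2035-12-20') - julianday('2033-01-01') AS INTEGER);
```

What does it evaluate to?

30 days remain in January 2033 after the 1st (31 − 1).
Full months from February 2033 through November 2035 contribute their day counts.
Then 20 days into December 2035.
Total: 30 + 28 + 31 + 30 + 31 + 30 + 31 + 31 + 30 + 31 + 30 + 31 + 31 + 28 + 31 + 30 + 31 + 30 + 31 + 31 + 30 + 31 + 30 + 31 + 31 + 28 + 31 + 30 + 31 + 30 + 31 + 31 + 30 + 31 + 30 + 20 = 1083.

1083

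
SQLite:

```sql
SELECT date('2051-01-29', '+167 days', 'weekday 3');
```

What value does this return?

Applying '+167 days' to 2051-01-29: counting 167 days forward gives 2051-07-15.
`weekday 3` advances to the next Wednesday; 2051-07-15 is a Saturday, so it moves forward to 2051-07-19.

2051-07-19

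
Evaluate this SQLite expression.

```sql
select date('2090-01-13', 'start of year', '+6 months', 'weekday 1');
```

2090-07-03

`start of year` rewinds 2090-01-13 to 2090-01-01.
Adding +6 months to 2090-01-01 gives 2090-07-01.
`weekday 1` advances to the next Monday; 2090-07-01 is a Saturday, so it moves forward to 2090-07-03.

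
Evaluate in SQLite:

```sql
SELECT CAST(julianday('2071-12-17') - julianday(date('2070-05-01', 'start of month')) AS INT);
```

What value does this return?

`start of month` rewinds 2070-05-01 to 2070-05-01.
30 days remain in May 2070 after the 1st (31 − 1).
Full months from June 2070 through November 2071 contribute their day counts.
Then 17 days into December 2071.
Total: 30 + 30 + 31 + 31 + 30 + 31 + 30 + 31 + 31 + 28 + 31 + 30 + 31 + 30 + 31 + 31 + 30 + 31 + 30 + 17 = 595.

595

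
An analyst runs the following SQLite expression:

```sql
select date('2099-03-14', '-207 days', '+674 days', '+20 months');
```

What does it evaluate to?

Applying '-207 days' to 2099-03-14: counting 207 days back gives 2098-08-19.
Applying '+674 days' to 2098-08-19: counting 674 days forward gives 2100-06-24.
Adding +20 months to 2100-06-24 gives 2102-02-24.

2102-02-24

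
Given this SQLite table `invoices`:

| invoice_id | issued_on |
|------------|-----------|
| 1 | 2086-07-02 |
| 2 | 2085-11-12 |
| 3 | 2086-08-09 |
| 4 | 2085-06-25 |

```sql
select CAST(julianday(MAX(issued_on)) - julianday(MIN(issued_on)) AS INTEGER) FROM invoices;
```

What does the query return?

410

MIN = 2085-06-25, MAX = 2086-08-09.
5 days remain in June 2085 after the 25th (30 − 25).
Full months from July 2085 through July 2086 contribute their day counts.
Then 9 days into August 2086.
Total: 5 + 31 + 31 + 30 + 31 + 30 + 31 + 31 + 28 + 31 + 30 + 31 + 30 + 31 + 9 = 410.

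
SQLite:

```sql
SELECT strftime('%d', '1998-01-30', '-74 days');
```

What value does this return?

First apply '-74 days': 1998-01-30 → 1997-11-17.
`%d` extracts the 2-digit day of month: 17.

17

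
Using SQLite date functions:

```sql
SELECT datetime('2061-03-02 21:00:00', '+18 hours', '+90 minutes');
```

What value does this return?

+18 hours from 2061-03-02 21:00:00 is 2061-03-03 15:00:00 (crosses midnight).
90 minutes = 1h 30m; +90 minutes from 2061-03-03 15:00:00 is 2061-03-03 16:30:00.

2061-03-03 16:30:00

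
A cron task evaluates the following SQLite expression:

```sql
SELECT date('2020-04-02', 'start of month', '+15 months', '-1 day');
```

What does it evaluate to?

`start of month` rewinds 2020-04-02 to 2020-04-01.
Adding +15 months to 2020-04-01 gives 2021-07-01.
Going back 1 day from 2021-07-01 reaches 2021-06-30 (last day of June, 30 days).

2021-06-30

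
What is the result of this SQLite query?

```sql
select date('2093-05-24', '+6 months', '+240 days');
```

Adding +6 months to 2093-05-24 gives 2093-11-24.
Applying '+240 days' to 2093-11-24: counting 240 days forward gives 2094-07-22.

2094-07-22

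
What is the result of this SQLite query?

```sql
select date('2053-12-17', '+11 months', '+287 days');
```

2055-08-31

Adding +11 months to 2053-12-17 gives 2054-11-17.
Applying '+287 days' to 2054-11-17: counting 287 days forward gives 2055-08-31.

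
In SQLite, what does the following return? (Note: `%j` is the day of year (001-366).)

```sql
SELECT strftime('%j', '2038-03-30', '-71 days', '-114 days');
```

269

First apply '-71 days', '-114 days': 2038-03-30 → 2037-09-26.
Day-of-year for 2037-09-26: days since 2037-01-01 inclusive = 269, zero-padded to 269.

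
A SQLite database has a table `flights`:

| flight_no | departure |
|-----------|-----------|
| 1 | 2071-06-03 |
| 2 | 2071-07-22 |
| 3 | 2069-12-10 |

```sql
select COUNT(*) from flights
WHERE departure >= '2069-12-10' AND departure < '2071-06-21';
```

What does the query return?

Rows in [2069-12-10, 2071-06-21): 2071-06-03, 2069-12-10 → 2 rows.

2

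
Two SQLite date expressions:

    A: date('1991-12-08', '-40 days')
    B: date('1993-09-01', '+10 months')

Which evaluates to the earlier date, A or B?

A

A = 1991-10-29.
B = 1994-07-01.
A is earlier.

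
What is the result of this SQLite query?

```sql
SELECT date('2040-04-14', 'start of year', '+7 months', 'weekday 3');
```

`start of year` rewinds 2040-04-14 to 2040-01-01.
Adding +7 months to 2040-01-01 gives 2040-08-01.
`weekday 3` advances to the next Wednesday; 2040-08-01 is already a Wednesday, so it stays at 2040-08-01.

2040-08-01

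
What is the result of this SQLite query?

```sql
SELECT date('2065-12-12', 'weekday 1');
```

`weekday 1` advances to the next Monday; 2065-12-12 is a Saturday, so it moves forward to 2065-12-14.

2065-12-14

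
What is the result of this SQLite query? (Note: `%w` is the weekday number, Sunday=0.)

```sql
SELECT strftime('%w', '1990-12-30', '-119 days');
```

0

First apply '-119 days': 1990-12-30 → 1990-09-02.
1990-09-02 is a Sunday; with Sunday=0 that is 0.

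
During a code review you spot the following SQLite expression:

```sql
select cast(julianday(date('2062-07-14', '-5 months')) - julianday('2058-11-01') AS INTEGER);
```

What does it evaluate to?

Adding -5 months to 2062-07-14 gives 2062-02-14.
29 days remain in November 2058 after the 1st (30 − 1).
Full months from December 2058 through January 2062 contribute their day counts.
Then 14 days into February 2062.
Total: 29 + 31 + 31 + 28 + 31 + 30 + 31 + 30 + 31 + 31 + 30 + 31 + 30 + 31 + 31 + 29 + 31 + 30 + 31 + 30 + 31 + 31 + 30 + 31 + 30 + 31 + 31 + 28 + 31 + 30 + 31 + 30 + 31 + 31 + 30 + 31 + 30 + 31 + 31 + 14 = 1201.

1201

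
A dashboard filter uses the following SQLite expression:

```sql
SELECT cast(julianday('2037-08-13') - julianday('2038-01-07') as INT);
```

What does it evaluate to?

18 days remain in August 2037 after the 13th (31 − 13).
September 2037: 30 days.
October 2037: 31 days.
November 2037: 30 days.
December 2037: 31 days.
Then 7 days into January 2038.
Total: 18 + 30 + 31 + 30 + 31 + 7 = 147.
The subtraction is earlier − later, so the result is −147 → -147.

-147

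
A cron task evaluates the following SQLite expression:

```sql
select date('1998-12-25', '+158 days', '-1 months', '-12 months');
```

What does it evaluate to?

Applying '+158 days' to 1998-12-25: counting 158 days forward gives 1999-06-01.
Adding -1 month to 1999-06-01 gives 1999-05-01.
Adding -12 months to 1999-05-01 gives 1998-05-01.

1998-05-01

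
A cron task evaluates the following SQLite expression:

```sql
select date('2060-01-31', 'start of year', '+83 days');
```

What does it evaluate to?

2060-03-24

`start of year` rewinds 2060-01-31 to 2060-01-01.
Applying '+83 days' to 2060-01-01: counting 83 days forward gives 2060-03-24.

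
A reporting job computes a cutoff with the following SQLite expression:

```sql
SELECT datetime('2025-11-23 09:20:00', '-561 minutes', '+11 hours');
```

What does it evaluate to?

2025-11-23 10:59:00

561 minutes = 9h 21m; -561 minutes from 2025-11-23 09:20:00 is 2025-11-22 23:59:00 (crosses midnight).
+11 hours from 2025-11-22 23:59:00 is 2025-11-23 10:59:00 (crosses midnight).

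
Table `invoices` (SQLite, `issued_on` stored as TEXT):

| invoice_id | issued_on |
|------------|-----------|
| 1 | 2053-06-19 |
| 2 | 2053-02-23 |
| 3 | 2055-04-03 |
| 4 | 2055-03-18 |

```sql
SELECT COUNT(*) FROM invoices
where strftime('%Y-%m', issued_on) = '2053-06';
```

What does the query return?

1

Rows with year-month 2053-06: 2053-06-19 → 1.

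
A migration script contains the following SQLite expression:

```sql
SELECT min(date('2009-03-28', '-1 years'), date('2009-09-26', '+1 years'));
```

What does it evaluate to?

2008-03-28

date('2009-03-28', '-1 years') → 2008-03-28.
date('2009-09-26', '+1 years') → 2010-09-26.
Earlier of the two is 2008-03-28.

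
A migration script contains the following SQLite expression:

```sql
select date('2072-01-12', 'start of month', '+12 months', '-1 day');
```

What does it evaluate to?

`start of month` rewinds 2072-01-12 to 2072-01-01.
Adding +12 months to 2072-01-01 gives 2073-01-01.
Going back 1 day from 2073-01-01 reaches 2072-12-31 (last day of December, 31 days).

2072-12-31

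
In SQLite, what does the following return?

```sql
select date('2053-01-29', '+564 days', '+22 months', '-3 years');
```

2053-06-16

Applying '+564 days' to 2053-01-29: counting 564 days forward gives 2054-08-16.
Adding +22 months to 2054-08-16 gives 2056-06-16.
Adding -3 years to 2056-06-16 gives 2053-06-16.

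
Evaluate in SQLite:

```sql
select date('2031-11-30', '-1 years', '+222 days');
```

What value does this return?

Adding -1 year to 2031-11-30 gives 2030-11-30.
Applying '+222 days' to 2030-11-30: counting 222 days forward gives 2031-07-10.

2031-07-10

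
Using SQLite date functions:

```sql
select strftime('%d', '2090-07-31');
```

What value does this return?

`%d` extracts the 2-digit day of month: 31.

31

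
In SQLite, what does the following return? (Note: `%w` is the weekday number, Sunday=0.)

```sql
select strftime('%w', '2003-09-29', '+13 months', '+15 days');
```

6

First apply '+13 months', '+15 days': 2003-09-29 → 2004-11-13.
2004-11-13 is a Saturday; with Sunday=0 that is 6.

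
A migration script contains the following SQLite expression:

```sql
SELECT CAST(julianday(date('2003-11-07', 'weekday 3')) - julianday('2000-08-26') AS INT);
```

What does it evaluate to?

`weekday 3` advances to the next Wednesday; 2003-11-07 is a Friday, so it moves forward to 2003-11-12.
5 days remain in August 2000 after the 26th (31 − 26).
Full months from September 2000 through October 2003 contribute their day counts.
Then 12 days into November 2003.
Total: 5 + 30 + 31 + 30 + 31 + 31 + 28 + 31 + 30 + 31 + 30 + 31 + 31 + 30 + 31 + 30 + 31 + 31 + 28 + 31 + 30 + 31 + 30 + 31 + 31 + 30 + 31 + 30 + 31 + 31 + 28 + 31 + 30 + 31 + 30 + 31 + 31 + 30 + 31 + 12 = 1173.

1173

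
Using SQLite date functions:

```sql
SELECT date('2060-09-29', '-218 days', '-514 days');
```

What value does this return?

2058-09-28

Applying '-218 days' to 2060-09-29: counting 218 days back gives 2060-02-24.
Applying '-514 days' to 2060-02-24: counting 514 days back gives 2058-09-28.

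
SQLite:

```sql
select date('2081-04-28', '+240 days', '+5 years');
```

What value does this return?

Applying '+240 days' to 2081-04-28: counting 240 days forward gives 2081-12-24.
Adding +5 years to 2081-12-24 gives 2086-12-24.

2086-12-24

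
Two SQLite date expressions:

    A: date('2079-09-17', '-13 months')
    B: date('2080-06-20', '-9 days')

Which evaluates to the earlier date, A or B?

A = 2078-08-17.
B = 2080-06-11.
A is earlier.

A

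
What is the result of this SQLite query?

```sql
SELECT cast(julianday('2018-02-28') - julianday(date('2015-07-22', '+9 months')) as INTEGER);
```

677

Adding +9 months to 2015-07-22 gives 2016-04-22.
8 days remain in April 2016 after the 22nd (30 − 22).
Full months from May 2016 through January 2018 contribute their day counts.
Then 28 days into February 2018.
Total: 8 + 31 + 30 + 31 + 31 + 30 + 31 + 30 + 31 + 31 + 28 + 31 + 30 + 31 + 30 + 31 + 31 + 30 + 31 + 30 + 31 + 31 + 28 = 677.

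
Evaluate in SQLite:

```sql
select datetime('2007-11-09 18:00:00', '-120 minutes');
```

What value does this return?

2007-11-09 16:00:00

120 minutes = 2h 0m; -120 minutes from 2007-11-09 18:00:00 is 2007-11-09 16:00:00.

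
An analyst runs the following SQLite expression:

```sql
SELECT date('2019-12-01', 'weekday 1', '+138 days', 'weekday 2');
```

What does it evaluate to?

`weekday 1` advances to the next Monday; 2019-12-01 is a Sunday, so it moves forward to 2019-12-02.
Applying '+138 days' to 2019-12-02: counting 138 days forward gives 2020-04-18.
`weekday 2` advances to the next Tuesday; 2020-04-18 is a Saturday, so it moves forward to 2020-04-21.

2020-04-21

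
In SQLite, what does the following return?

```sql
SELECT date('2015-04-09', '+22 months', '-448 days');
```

Adding +22 months to 2015-04-09 gives 2017-02-09.
Applying '-448 days' to 2017-02-09: counting 448 days back gives 2015-11-19.

2015-11-19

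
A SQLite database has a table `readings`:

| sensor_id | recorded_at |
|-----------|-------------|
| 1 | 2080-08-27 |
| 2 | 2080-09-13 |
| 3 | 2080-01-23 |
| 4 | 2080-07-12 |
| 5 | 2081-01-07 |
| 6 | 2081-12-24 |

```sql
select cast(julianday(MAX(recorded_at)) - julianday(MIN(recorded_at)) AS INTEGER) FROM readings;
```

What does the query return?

701

MIN = 2080-01-23, MAX = 2081-12-24.
8 days remain in January 2080 after the 23rd (31 − 23).
Full months from February 2080 through November 2081 contribute their day counts.
Then 24 days into December 2081.
Total: 8 + 29 + 31 + 30 + 31 + 30 + 31 + 31 + 30 + 31 + 30 + 31 + 31 + 28 + 31 + 30 + 31 + 30 + 31 + 31 + 30 + 31 + 30 + 24 = 701.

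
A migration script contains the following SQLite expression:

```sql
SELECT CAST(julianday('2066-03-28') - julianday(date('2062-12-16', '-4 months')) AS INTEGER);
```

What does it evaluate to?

1320

Adding -4 months to 2062-12-16 gives 2062-08-16.
15 days remain in August 2062 after the 16th (31 − 16).
Full months from September 2062 through February 2066 contribute their day counts.
Then 28 days into March 2066.
Total: 15 + 30 + 31 + 30 + 31 + 31 + 28 + 31 + 30 + 31 + 30 + 31 + 31 + 30 + 31 + 30 + 31 + 31 + 29 + 31 + 30 + 31 + 30 + 31 + 31 + 30 + 31 + 30 + 31 + 31 + 28 + 31 + 30 + 31 + 30 + 31 + 31 + 30 + 31 + 30 + 31 + 31 + 28 + 28 = 1320.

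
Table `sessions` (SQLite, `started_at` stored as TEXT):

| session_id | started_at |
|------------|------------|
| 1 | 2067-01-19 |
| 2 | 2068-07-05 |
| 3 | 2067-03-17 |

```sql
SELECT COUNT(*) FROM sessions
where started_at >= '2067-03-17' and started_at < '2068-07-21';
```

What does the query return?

Rows in [2067-03-17, 2068-07-21): 2068-07-05, 2067-03-17 → 2 rows.

2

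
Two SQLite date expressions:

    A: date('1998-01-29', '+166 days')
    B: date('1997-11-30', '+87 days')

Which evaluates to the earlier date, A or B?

B

A = 1998-07-14.
B = 1998-02-25.
B is earlier.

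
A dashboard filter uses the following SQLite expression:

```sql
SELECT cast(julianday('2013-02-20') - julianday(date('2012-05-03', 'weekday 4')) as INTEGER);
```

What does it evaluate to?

293

`weekday 4` advances to the next Thursday; 2012-05-03 is already a Thursday, so it stays at 2012-05-03.
28 days remain in May 2012 after the 3rd (31 − 3).
Full months from June 2012 through January 2013 contribute their day counts.
Then 20 days into February 2013.
Total: 28 + 30 + 31 + 31 + 30 + 31 + 30 + 31 + 31 + 20 = 293.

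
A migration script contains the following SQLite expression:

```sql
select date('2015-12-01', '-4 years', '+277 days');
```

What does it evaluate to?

2012-09-03

Adding -4 years to 2015-12-01 gives 2011-12-01.
Applying '+277 days' to 2011-12-01: counting 277 days forward gives 2012-09-03.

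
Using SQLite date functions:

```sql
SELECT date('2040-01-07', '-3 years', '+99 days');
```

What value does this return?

Adding -3 years to 2040-01-07 gives 2037-01-07.
Applying '+99 days' to 2037-01-07: counting 99 days forward gives 2037-04-16.

2037-04-16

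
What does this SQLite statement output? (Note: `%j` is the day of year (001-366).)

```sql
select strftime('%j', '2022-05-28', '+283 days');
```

First apply '+283 days': 2022-05-28 → 2023-03-07.
Day-of-year for 2023-03-07: days since 2023-01-01 inclusive = 66, zero-padded to 066.

066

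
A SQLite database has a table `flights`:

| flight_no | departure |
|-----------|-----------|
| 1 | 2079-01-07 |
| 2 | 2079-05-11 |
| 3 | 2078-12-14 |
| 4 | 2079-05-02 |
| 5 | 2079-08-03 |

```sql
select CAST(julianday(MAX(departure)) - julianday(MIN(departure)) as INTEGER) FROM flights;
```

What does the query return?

MIN = 2078-12-14, MAX = 2079-08-03.
17 days remain in December 2078 after the 14th (31 − 14).
Full months from January 2079 through July 2079 contribute their day counts.
Then 3 days into August 2079.
Total: 17 + 31 + 28 + 31 + 30 + 31 + 30 + 31 + 3 = 232.

232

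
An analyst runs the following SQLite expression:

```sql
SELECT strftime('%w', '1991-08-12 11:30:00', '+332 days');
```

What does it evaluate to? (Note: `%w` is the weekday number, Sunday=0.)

4

First apply '+332 days': 1991-08-12 11:30:00 → 1992-07-09 11:30:00.
1992-07-09 is a Thursday; with Sunday=0 that is 4.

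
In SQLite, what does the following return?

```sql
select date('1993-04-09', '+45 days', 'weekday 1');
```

Applying '+45 days' to 1993-04-09: counting 45 days forward gives 1993-05-24.
`weekday 1` advances to the next Monday; 1993-05-24 is already a Monday, so it stays at 1993-05-24.

1993-05-24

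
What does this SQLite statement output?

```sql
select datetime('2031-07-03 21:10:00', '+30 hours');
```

2031-07-05 03:10:00

+30 hours from 2031-07-03 21:10:00 is 2031-07-05 03:10:00 (crosses midnight).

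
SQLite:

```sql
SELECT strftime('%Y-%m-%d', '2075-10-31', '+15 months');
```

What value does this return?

2077-01-31

First apply '+15 months': 2075-10-31 → 2077-01-31.
`%Y-%m-%d` extracts the ISO date: 2077-01-31.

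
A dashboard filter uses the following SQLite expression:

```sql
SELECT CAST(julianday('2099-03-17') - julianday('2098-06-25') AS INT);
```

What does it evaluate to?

5 days remain in June 2098 after the 25th (30 − 25).
Full months from July 2098 through February 2099 contribute their day counts.
Then 17 days into March 2099.
Total: 5 + 31 + 31 + 30 + 31 + 30 + 31 + 31 + 28 + 17 = 265.

265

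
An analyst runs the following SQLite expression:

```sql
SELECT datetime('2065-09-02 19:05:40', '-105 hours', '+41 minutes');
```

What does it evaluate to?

-105 hours from 2065-09-02 19:05:40 is 2065-08-29 10:05:40 (crosses midnight).
+41 minutes from 2065-08-29 10:05:40 is 2065-08-29 10:46:40.

2065-08-29 10:46:40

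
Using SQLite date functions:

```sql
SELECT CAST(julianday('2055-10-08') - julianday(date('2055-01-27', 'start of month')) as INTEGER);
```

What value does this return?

280

`start of month` rewinds 2055-01-27 to 2055-01-01.
30 days remain in January 2055 after the 1st (31 − 1).
Full months from February 2055 through September 2055 contribute their day counts.
Then 8 days into October 2055.
Total: 30 + 28 + 31 + 30 + 31 + 30 + 31 + 31 + 30 + 8 = 280.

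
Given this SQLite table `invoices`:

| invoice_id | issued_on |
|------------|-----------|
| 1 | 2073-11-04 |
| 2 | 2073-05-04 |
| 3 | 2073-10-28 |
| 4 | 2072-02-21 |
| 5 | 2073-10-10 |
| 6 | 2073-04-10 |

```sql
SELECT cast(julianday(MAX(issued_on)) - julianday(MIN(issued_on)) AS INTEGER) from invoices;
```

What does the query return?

622

MIN = 2072-02-21, MAX = 2073-11-04.
8 days remain in February 2072 after the 21st (29 − 21).
Full months from March 2072 through October 2073 contribute their day counts.
Then 4 days into November 2073.
Total: 8 + 31 + 30 + 31 + 30 + 31 + 31 + 30 + 31 + 30 + 31 + 31 + 28 + 31 + 30 + 31 + 30 + 31 + 31 + 30 + 31 + 4 = 622.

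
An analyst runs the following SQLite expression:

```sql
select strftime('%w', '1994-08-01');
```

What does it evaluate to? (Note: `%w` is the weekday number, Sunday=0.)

1994-08-01 is a Monday; with Sunday=0 that is 1.

1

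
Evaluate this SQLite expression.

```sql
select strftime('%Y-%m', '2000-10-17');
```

`%Y-%m` extracts the year-month: 2000-10.

2000-10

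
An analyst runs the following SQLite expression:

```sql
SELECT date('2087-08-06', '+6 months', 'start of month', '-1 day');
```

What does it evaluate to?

Adding +6 months to 2087-08-06 gives 2088-02-06.
`start of month` rewinds 2088-02-06 to 2088-02-01.
Going back 1 day from 2088-02-01 reaches 2088-01-31 (last day of January, 31 days).

2088-01-31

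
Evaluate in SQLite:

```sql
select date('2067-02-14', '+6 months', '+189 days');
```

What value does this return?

2068-02-19

Adding +6 months to 2067-02-14 gives 2067-08-14.
Applying '+189 days' to 2067-08-14: counting 189 days forward gives 2068-02-19.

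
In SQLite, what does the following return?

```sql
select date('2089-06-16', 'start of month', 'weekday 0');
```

`start of month` rewinds 2089-06-16 to 2089-06-01.
`weekday 0` advances to the next Sunday; 2089-06-01 is a Wednesday, so it moves forward to 2089-06-05.

2089-06-05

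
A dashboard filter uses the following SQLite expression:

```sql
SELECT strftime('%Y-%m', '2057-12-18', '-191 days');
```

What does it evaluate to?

2057-06

First apply '-191 days': 2057-12-18 → 2057-06-10.
`%Y-%m` extracts the year-month: 2057-06.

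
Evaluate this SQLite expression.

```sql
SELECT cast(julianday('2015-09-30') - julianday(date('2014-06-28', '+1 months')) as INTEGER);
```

Adding +1 month to 2014-06-28 gives 2014-07-28.
3 days remain in July 2014 after the 28th (31 − 28).
Full months from August 2014 through August 2015 contribute their day counts.
Then 30 days into September 2015.
Total: 3 + 31 + 30 + 31 + 30 + 31 + 31 + 28 + 31 + 30 + 31 + 30 + 31 + 31 + 30 = 429.

429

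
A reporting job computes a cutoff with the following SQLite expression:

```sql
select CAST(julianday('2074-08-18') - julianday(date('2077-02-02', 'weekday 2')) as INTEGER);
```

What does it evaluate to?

`weekday 2` advances to the next Tuesday; 2077-02-02 is already a Tuesday, so it stays at 2077-02-02.
13 days remain in August 2074 after the 18th (31 − 18).
Full months from September 2074 through January 2077 contribute their day counts.
Then 2 days into February 2077.
Total: 13 + 30 + 31 + 30 + 31 + 31 + 28 + 31 + 30 + 31 + 30 + 31 + 31 + 30 + 31 + 30 + 31 + 31 + 29 + 31 + 30 + 31 + 30 + 31 + 31 + 30 + 31 + 30 + 31 + 31 + 2 = 899.
The subtraction is earlier − later, so the result is −899 → -899.

-899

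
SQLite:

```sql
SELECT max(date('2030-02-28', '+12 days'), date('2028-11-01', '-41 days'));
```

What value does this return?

2030-03-12

date('2030-02-28', '+12 days') → 2030-03-12.
date('2028-11-01', '-41 days') → 2028-09-21.
Later of the two is 2030-03-12.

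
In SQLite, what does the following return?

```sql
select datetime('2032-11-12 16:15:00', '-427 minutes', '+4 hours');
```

427 minutes = 7h 7m; -427 minutes from 2032-11-12 16:15:00 is 2032-11-12 09:08:00.
+4 hours from 2032-11-12 09:08:00 is 2032-11-12 13:08:00.

2032-11-12 13:08:00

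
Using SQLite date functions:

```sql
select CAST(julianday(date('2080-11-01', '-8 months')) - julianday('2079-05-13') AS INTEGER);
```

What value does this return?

293

Adding -8 months to 2080-11-01 gives 2080-03-01.
18 days remain in May 2079 after the 13th (31 − 13).
Full months from June 2079 through February 2080 contribute their day counts.
Then 1 day into March 2080.
Total: 18 + 30 + 31 + 31 + 30 + 31 + 30 + 31 + 31 + 29 + 1 = 293.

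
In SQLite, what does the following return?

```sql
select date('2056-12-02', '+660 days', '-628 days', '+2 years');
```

Applying '+660 days' to 2056-12-02: counting 660 days forward gives 2058-09-23.
Applying '-628 days' to 2058-09-23: counting 628 days back gives 2057-01-03.
Adding +2 years to 2057-01-03 gives 2059-01-03.

2059-01-03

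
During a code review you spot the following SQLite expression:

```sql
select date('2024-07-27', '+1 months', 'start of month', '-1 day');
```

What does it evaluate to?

Adding +1 month to 2024-07-27 gives 2024-08-27.
`start of month` rewinds 2024-08-27 to 2024-08-01.
Going back 1 day from 2024-08-01 reaches 2024-07-31 (last day of July, 31 days).

2024-07-31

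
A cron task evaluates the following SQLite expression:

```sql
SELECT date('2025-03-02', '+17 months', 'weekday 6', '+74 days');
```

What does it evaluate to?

Adding +17 months to 2025-03-02 gives 2026-08-02.
`weekday 6` advances to the next Saturday; 2026-08-02 is a Sunday, so it moves forward to 2026-08-08.
Applying '+74 days' to 2026-08-08: counting 74 days forward gives 2026-10-21.

2026-10-21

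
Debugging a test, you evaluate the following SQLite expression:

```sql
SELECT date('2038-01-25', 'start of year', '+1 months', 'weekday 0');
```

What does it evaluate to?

2038-02-07

`start of year` rewinds 2038-01-25 to 2038-01-01.
Adding +1 month to 2038-01-01 gives 2038-02-01.
`weekday 0` advances to the next Sunday; 2038-02-01 is a Monday, so it moves forward to 2038-02-07.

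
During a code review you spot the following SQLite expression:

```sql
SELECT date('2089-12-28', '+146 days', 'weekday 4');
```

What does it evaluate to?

2090-05-25

Applying '+146 days' to 2089-12-28: counting 146 days forward gives 2090-05-23.
`weekday 4` advances to the next Thursday; 2090-05-23 is a Tuesday, so it moves forward to 2090-05-25.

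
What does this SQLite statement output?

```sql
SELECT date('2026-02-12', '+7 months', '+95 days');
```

2026-12-16

Adding +7 months to 2026-02-12 gives 2026-09-12.
Applying '+95 days' to 2026-09-12: counting 95 days forward gives 2026-12-16.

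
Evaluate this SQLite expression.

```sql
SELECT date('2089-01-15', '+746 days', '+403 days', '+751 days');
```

Applying '+746 days' to 2089-01-15: counting 746 days forward gives 2091-01-31.
Applying '+403 days' to 2091-01-31: counting 403 days forward gives 2092-03-09.
Applying '+751 days' to 2092-03-09: counting 751 days forward gives 2094-03-30.

2094-03-30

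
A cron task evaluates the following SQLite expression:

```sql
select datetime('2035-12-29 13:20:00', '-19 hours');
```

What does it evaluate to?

2035-12-28 18:20:00

-19 hours from 2035-12-29 13:20:00 is 2035-12-28 18:20:00 (crosses midnight).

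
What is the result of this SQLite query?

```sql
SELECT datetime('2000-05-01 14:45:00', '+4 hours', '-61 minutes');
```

+4 hours from 2000-05-01 14:45:00 is 2000-05-01 18:45:00.
61 minutes = 1h 1m; -61 minutes from 2000-05-01 18:45:00 is 2000-05-01 17:44:00.

2000-05-01 17:44:00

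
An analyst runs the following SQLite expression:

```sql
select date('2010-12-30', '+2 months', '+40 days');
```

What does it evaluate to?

2011-04-11

Adding +2 months to 2010-12-30 targets 2011-02-30. February 2011 has only 28 days, so SQLite normalizes the 2-day overflow forward to 2011-03-02.
March 2011 has 31 days; 29 remain after the 2nd, so 30 days reach 2011-04-01.
Advancing 10 more days within April lands on 2011-04-11.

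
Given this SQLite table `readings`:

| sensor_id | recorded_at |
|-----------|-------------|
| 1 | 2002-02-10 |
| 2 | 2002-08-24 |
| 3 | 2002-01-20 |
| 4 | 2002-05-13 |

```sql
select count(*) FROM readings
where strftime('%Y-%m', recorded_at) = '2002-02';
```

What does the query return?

Rows with year-month 2002-02: 2002-02-10 → 1.

1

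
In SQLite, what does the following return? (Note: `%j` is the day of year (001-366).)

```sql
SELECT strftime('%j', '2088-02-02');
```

Day-of-year for 2088-02-02: days since 2088-01-01 inclusive = 33, zero-padded to 033.

033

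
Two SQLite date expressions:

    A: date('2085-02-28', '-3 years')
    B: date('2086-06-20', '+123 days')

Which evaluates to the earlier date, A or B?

A = 2082-02-28.
B = 2086-10-21.
A is earlier.

A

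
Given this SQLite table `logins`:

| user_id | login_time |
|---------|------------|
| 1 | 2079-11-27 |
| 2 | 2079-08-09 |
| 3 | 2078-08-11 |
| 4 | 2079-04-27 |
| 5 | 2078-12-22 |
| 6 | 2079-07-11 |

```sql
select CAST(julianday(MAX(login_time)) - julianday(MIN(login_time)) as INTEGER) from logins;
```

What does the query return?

MIN = 2078-08-11, MAX = 2079-11-27.
20 days remain in August 2078 after the 11th (31 − 11).
Full months from September 2078 through October 2079 contribute their day counts.
Then 27 days into November 2079.
Total: 20 + 30 + 31 + 30 + 31 + 31 + 28 + 31 + 30 + 31 + 30 + 31 + 31 + 30 + 31 + 27 = 473.

473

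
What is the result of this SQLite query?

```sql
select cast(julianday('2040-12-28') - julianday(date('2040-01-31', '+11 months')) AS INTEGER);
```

Adding +11 months to 2040-01-31 gives 2040-12-31.
Both dates are in December 2040: 31 − 28 = 3.
The subtraction is earlier − later, so the result is −3 → -3.

-3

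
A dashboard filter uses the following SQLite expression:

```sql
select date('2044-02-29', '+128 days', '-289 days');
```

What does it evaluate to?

Applying '+128 days' to 2044-02-29: counting 128 days forward gives 2044-07-06.
Applying '-289 days' to 2044-07-06: counting 289 days back gives 2043-09-21.

2043-09-21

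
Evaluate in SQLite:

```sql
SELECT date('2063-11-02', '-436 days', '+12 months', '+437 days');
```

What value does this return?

2064-11-02

Applying '-436 days' to 2063-11-02: counting 436 days back gives 2062-08-23.
Adding +12 months to 2062-08-23 gives 2063-08-23.
Applying '+437 days' to 2063-08-23: counting 437 days forward gives 2064-11-02.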